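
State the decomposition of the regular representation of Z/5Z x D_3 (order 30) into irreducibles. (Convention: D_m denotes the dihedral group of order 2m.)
Each irreducible V_i of dimension d_i appears with multiplicity d_i, i.e. rho_reg = (direct sum over all irreducibles V_i) d_i V_i. The irreducible dimensions for Z/5Z x D_3 are 1, 1, 1, 1, 1, 1, 1, 1, 1, 1, 2, 2, 2, 2, 2: 10 irreducibles of dimension 1, each with multiplicity 1; 5 irreducibles of dimension 2, each with multiplicity 2. Total dimension 10*1*1 + 5*2*2 = 30 = |G|.

General theorem: in the regular representation of a finite group G, each irreducible appears with multiplicity equal to its dimension. Check: dim(rho_reg) = sum d_i^2 = 1 + 1 + 1 + 1 + 1 + 1 + 1 + 1 + 1 + 1 + 4 + 4 + 4 + 4 + 4 = 30 = |G|.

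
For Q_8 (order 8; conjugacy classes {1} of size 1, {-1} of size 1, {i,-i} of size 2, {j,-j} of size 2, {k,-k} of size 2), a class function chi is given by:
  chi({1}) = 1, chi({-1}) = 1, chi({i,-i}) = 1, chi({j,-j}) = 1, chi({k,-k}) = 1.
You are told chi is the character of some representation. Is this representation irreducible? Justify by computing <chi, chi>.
Irreducible: <chi, chi> = 1.

Solution. <chi, chi> = (1/|G|) sum_C |C| * |chi(C)|^2 = (1/8)[1*|1|^2 + 1*|1|^2 + 2*|1|^2 + 2*|1|^2 + 2*|1|^2]
  = (1/8)[(1) + (1) + (2) + (2) + (2)] = 8/8 = 1.
A character is irreducible iff <chi, chi> = 1, so this representation is irreducible.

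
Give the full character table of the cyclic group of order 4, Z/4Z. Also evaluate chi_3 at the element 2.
Character table of Z/4Z (irreps indexed chi_0,...,chi_3 with chi_k(m) = zeta_4^(k*m), zeta_4 = exp(2*pi*i/4)):
  irrep \ class  {0} (size 1)  {1} (size 1)  {2} (size 1)  {3} (size 1)
  chi_0          1             1             1             1           
  chi_1          1             I             -1            -I          
  chi_2          1             -1            1             -1          
  chi_3          1             -I            -1            I           

Spot check: chi_3(2) = zeta_4^(3*2) = zeta_4^6 = -1.

Why: Z/4Z is abelian, so all 4 irreducible complex representations are 1-dimensional. They are given by chi_k(m) = zeta_4^(k*m) for k = 0,...,3. Row orthogonality: sum_m chi_k(m) conj(chi_l(m)) = 4 * [k = l].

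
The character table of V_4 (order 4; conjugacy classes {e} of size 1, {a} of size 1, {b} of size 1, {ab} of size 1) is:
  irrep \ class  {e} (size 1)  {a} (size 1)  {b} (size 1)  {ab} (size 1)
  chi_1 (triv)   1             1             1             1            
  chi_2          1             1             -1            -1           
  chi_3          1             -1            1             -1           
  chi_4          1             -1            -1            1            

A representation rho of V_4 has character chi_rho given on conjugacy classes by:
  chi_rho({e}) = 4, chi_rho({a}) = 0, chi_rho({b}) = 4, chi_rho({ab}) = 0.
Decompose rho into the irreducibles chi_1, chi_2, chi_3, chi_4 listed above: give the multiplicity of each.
Multiplicities: chi_1: 2, chi_2: 0, chi_3: 2, chi_4: 0.

Argument: Use <chi_rho, chi> = (1/|G|) sum_C |C| * chi_rho(C) * conj(chi(C)) with |G| = 4 for each irreducible chi in the table:
  <chi_rho, chi_1> = (1/4)[1*(4)*conj(1) + 1*(0)*conj(1) + 1*(4)*conj(1) + 1*(0)*conj(1)]
      = (1/4)[(4) + (0) + (4) + (0)] = 8/4 = 2
  <chi_rho, chi_2> = (1/4)[1*(4)*conj(1) + 1*(0)*conj(1) + 1*(4)*conj(-1) + 1*(0)*conj(-1)]
      = (1/4)[(4) + (0) + (-4) + (0)] = 0/4 = 0
  <chi_rho, chi_3> = (1/4)[1*(4)*conj(1) + 1*(0)*conj(-1) + 1*(4)*conj(1) + 1*(0)*conj(-1)]
      = (1/4)[(4) + (0) + (4) + (0)] = 8/4 = 2
  <chi_rho, chi_4> = (1/4)[1*(4)*conj(1) + 1*(0)*conj(-1) + 1*(4)*conj(-1) + 1*(0)*conj(1)]
      = (1/4)[(4) + (0) + (-4) + (0)] = 0/4 = 0
Dimension check: dim(rho) = sum (mult * dim) = 2*1 + 0*1 + 2*1 + 0*1 = 4 = chi_rho(e) = 4.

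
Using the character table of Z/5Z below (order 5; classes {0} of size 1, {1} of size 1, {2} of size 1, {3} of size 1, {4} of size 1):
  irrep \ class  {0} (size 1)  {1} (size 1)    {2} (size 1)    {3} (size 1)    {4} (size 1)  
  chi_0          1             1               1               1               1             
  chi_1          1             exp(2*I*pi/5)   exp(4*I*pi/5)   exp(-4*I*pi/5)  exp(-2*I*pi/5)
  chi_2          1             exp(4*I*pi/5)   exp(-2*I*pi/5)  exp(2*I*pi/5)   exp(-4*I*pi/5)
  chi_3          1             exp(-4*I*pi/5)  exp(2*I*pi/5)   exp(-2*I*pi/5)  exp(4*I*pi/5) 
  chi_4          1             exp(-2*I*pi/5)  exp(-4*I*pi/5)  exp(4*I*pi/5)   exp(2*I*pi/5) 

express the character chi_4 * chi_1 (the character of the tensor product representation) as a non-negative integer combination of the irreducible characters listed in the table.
chi_4 tensor chi_1 = chi_0 (all other irreducibles have multiplicity 0).

Why: The character of a tensor product is the pointwise product (chi_4 * chi_1)(C) = chi_4(C) * chi_1(C):
  {0}: (1)*(1), {1}: (exp(-2*I*pi/5))*(exp(2*I*pi/5)), {2}: (exp(-4*I*pi/5))*(exp(4*I*pi/5)), {3}: (exp(4*I*pi/5))*(exp(-4*I*pi/5)), {4}: (exp(2*I*pi/5))*(exp(-2*I*pi/5))
so (chi_4 * chi_1) takes values
  {0} -> 1, {1} -> 1, {2} -> 1, {3} -> 1, {4} -> 1.
Now take the inner product of this character with each irreducible chi from the table, <chi_4*chi_1, chi> = (1/5) sum_C |C| (chi_4*chi_1)(C) conj(chi(C)):
  <chi_4*chi_1, chi_0> = (1/5)[1*(1)*conj(1) + 1*(1)*conj(1) + 1*(1)*conj(1) + 1*(1)*conj(1) + 1*(1)*conj(1)]
      = (1/5)[(1) + (1) + (1) + (1) + (1)] = 5/5 = 1
  <chi_4*chi_1, chi_1> = (1/5)[1*(1)*conj(1) + 1*(1)*conj(exp(2*I*pi/5)) + 1*(1)*conj(exp(4*I*pi/5)) + 1*(1)*conj(exp(-4*I*pi/5)) + 1*(1)*conj(exp(-2*I*pi/5))]
      = (1/5)[(1) + (exp(-2*I*pi/5)) + (exp(-4*I*pi/5)) + (exp(4*I*pi/5)) + (exp(2*I*pi/5))] = 0/5 = 0
  <chi_4*chi_1, chi_2> = (1/5)[1*(1)*conj(1) + 1*(1)*conj(exp(4*I*pi/5)) + 1*(1)*conj(exp(-2*I*pi/5)) + 1*(1)*conj(exp(2*I*pi/5)) + 1*(1)*conj(exp(-4*I*pi/5))]
      = (1/5)[(1) + (exp(-4*I*pi/5)) + (exp(2*I*pi/5)) + (exp(-2*I*pi/5)) + (exp(4*I*pi/5))] = 0/5 = 0
  <chi_4*chi_1, chi_3> = (1/5)[1*(1)*conj(1) + 1*(1)*conj(exp(-4*I*pi/5)) + 1*(1)*conj(exp(2*I*pi/5)) + 1*(1)*conj(exp(-2*I*pi/5)) + 1*(1)*conj(exp(4*I*pi/5))]
      = (1/5)[(1) + (exp(4*I*pi/5)) + (exp(-2*I*pi/5)) + (exp(2*I*pi/5)) + (exp(-4*I*pi/5))] = 0/5 = 0
  <chi_4*chi_1, chi_4> = (1/5)[1*(1)*conj(1) + 1*(1)*conj(exp(-2*I*pi/5)) + 1*(1)*conj(exp(-4*I*pi/5)) + 1*(1)*conj(exp(4*I*pi/5)) + 1*(1)*conj(exp(2*I*pi/5))]
      = (1/5)[(1) + (exp(2*I*pi/5)) + (exp(4*I*pi/5)) + (exp(-4*I*pi/5)) + (exp(-2*I*pi/5))] = 0/5 = 0
(Exp terms are combined using exp(i*s)*conj(exp(i*t)) = exp(i*(s-t)), and sums of them are collapsed using the identity that for every m > 1 the m distinct m-th roots of unity sum to 0, e.g. 1 + exp(2*I*pi/3) + exp(-2*I*pi/3) = 0.)
Hence the multiplicities are chi_0: 1. Dimension check: dim(chi_4)*dim(chi_1) = 1*1 = 1 and sum (mult * dim) = 1*1 = 1.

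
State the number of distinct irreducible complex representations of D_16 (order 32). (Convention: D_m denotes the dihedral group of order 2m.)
11

Reasoning: The number of irreducible complex representations of a finite group equals its number of conjugacy classes. D_16 has 11 conjugacy classes (n/2 + 3 for n even), so D_16 (order 32) has exactly 11 irreducible complex representations.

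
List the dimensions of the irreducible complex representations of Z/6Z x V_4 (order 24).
Dimensions: 1, 1, 1, 1, 1, 1, 1, 1, 1, 1, 1, 1, 1, 1, 1, 1, 1, 1, 1, 1, 1, 1, 1, 1

There are 24 irreducibles (= number of conjugacy classes). Their dimensions d_i satisfy sum d_i^2 = |G| = 24: 1 + 1 + 1 + 1 + 1 + 1 + 1 + 1 + 1 + 1 + 1 + 1 + 1 + 1 + 1 + 1 + 1 + 1 + 1 + 1 + 1 + 1 + 1 + 1 = 24. (For the product with Z/6Z: each of the 6 1-dim characters of Z/6Z tensors with each irrep of V_4, giving 6 copies of each V_4-dimension.)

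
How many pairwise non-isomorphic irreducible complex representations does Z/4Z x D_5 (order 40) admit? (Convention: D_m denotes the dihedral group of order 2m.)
16

Working: The number of irreducible complex representations of a finite group equals its number of conjugacy classes. For a direct product, #classes(G x H) = #classes(G) * #classes(H). Z/4Z has 4 classes (abelian), D_5 has 4 classes, so 4 * 4 = 16, so Z/4Z x D_5 (order 40) has exactly 16 irreducible complex representations.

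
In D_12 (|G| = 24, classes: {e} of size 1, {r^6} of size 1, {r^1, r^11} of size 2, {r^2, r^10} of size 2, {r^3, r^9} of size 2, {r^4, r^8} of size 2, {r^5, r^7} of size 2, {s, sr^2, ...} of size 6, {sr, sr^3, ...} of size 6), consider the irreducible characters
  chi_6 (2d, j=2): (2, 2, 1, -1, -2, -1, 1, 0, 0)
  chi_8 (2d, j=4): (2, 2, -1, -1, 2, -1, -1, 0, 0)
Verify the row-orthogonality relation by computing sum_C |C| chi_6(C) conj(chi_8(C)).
Sum = 0; so <chi_6, chi_8> = 0 (distinct irreducibles are orthogonal).

Proof sketch: Compute term by term over conjugacy classes (|C| * chi_6(C) * conj(chi_8(C))):
  1*(2)*conj(2) + 1*(2)*conj(2) + 2*(1)*conj(-1) + 2*(-1)*conj(-1) + 2*(-2)*conj(2) + 2*(-1)*conj(-1) + 2*(1)*conj(-1) + 6*(0)*conj(0) + 6*(0)*conj(0)
  = (4) + (4) + (-2) + (2) + (-8) + (2) + (-2) + (0) + (0)
  = 0.
Dividing by |G| = 24 gives 0/24 = 0, matching the row-orthogonality relation <chi_6, chi_8> = [chi_6 = chi_8].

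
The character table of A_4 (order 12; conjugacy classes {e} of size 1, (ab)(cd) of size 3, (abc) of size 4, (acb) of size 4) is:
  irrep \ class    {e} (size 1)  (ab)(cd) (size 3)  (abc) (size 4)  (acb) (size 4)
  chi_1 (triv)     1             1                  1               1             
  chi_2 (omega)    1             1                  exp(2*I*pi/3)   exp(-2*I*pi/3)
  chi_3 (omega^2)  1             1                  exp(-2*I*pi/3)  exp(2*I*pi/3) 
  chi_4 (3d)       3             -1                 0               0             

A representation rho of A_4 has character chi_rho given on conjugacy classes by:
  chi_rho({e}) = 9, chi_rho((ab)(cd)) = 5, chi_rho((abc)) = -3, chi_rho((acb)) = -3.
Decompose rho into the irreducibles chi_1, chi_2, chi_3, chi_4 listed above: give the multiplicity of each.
Multiplicities: chi_1: 0, chi_2: 3, chi_3: 3, chi_4: 1.

Justification: Use <chi_rho, chi> = (1/|G|) sum_C |C| * chi_rho(C) * conj(chi(C)) with |G| = 12 for each irreducible chi in the table:
  <chi_rho, chi_1> = (1/12)[1*(9)*conj(1) + 3*(5)*conj(1) + 4*(-3)*conj(1) + 4*(-3)*conj(1)]
      = (1/12)[(9) + (15) + (-12) + (-12)] = 0/12 = 0
  <chi_rho, chi_2> = (1/12)[1*(9)*conj(1) + 3*(5)*conj(1) + 4*(-3)*conj(exp(2*I*pi/3)) + 4*(-3)*conj(exp(-2*I*pi/3))]
      = (1/12)[(9) + (15) + (12 + 12*exp(2*I*pi/3)) + (12 + 12*exp(-2*I*pi/3))] = 36/12 = 3
  <chi_rho, chi_3> = (1/12)[1*(9)*conj(1) + 3*(5)*conj(1) + 4*(-3)*conj(exp(-2*I*pi/3)) + 4*(-3)*conj(exp(2*I*pi/3))]
      = (1/12)[(9) + (15) + (12 + 12*exp(-2*I*pi/3)) + (12 + 12*exp(2*I*pi/3))] = 36/12 = 3
  <chi_rho, chi_4> = (1/12)[1*(9)*conj(3) + 3*(5)*conj(-1) + 4*(-3)*conj(0) + 4*(-3)*conj(0)]
      = (1/12)[(27) + (-15) + (0) + (0)] = 12/12 = 1
(Exp terms are combined using exp(i*s)*conj(exp(i*t)) = exp(i*(s-t)), and sums of them are collapsed using the identity that for every m > 1 the m distinct m-th roots of unity sum to 0, e.g. 1 + exp(2*I*pi/3) + exp(-2*I*pi/3) = 0.)
Dimension check: dim(rho) = sum (mult * dim) = 0*1 + 3*1 + 3*1 + 1*3 = 9 = chi_rho(e) = 9.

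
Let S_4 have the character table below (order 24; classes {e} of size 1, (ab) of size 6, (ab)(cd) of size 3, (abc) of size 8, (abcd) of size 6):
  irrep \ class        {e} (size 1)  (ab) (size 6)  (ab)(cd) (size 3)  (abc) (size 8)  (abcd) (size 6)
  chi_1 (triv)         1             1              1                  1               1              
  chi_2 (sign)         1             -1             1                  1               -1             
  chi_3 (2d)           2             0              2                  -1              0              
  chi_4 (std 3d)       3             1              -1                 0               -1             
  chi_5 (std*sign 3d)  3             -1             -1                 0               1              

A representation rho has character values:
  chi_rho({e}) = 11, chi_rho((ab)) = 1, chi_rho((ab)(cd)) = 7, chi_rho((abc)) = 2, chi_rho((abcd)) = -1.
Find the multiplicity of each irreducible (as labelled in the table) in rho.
Multiplicities: chi_1: 2, chi_2: 2, chi_3: 2, chi_4: 1, chi_5: 0.

Solution. Use <chi_rho, chi> = (1/|G|) sum_C |C| * chi_rho(C) * conj(chi(C)) with |G| = 24 for each irreducible chi in the table:
  <chi_rho, chi_1> = (1/24)[1*(11)*conj(1) + 6*(1)*conj(1) + 3*(7)*conj(1) + 8*(2)*conj(1) + 6*(-1)*conj(1)]
      = (1/24)[(11) + (6) + (21) + (16) + (-6)] = 48/24 = 2
  <chi_rho, chi_2> = (1/24)[1*(11)*conj(1) + 6*(1)*conj(-1) + 3*(7)*conj(1) + 8*(2)*conj(1) + 6*(-1)*conj(-1)]
      = (1/24)[(11) + (-6) + (21) + (16) + (6)] = 48/24 = 2
  <chi_rho, chi_3> = (1/24)[1*(11)*conj(2) + 6*(1)*conj(0) + 3*(7)*conj(2) + 8*(2)*conj(-1) + 6*(-1)*conj(0)]
      = (1/24)[(22) + (0) + (42) + (-16) + (0)] = 48/24 = 2
  <chi_rho, chi_4> = (1/24)[1*(11)*conj(3) + 6*(1)*conj(1) + 3*(7)*conj(-1) + 8*(2)*conj(0) + 6*(-1)*conj(-1)]
      = (1/24)[(33) + (6) + (-21) + (0) + (6)] = 24/24 = 1
  <chi_rho, chi_5> = (1/24)[1*(11)*conj(3) + 6*(1)*conj(-1) + 3*(7)*conj(-1) + 8*(2)*conj(0) + 6*(-1)*conj(1)]
      = (1/24)[(33) + (-6) + (-21) + (0) + (-6)] = 0/24 = 0
Dimension check: dim(rho) = sum (mult * dim) = 2*1 + 2*1 + 2*2 + 1*3 + 0*3 = 11 = chi_rho(e) = 11.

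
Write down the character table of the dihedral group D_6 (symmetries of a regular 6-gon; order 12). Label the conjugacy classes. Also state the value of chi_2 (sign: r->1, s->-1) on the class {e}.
Conjugacy classes: {e} of size 1, {r^3} of size 1, {r^1, r^5} of size 2, {r^2, r^4} of size 2, {s, sr^2, ...} of size 3, {sr, sr^3, ...} of size 3.
Character table:
  irrep \ class              {e} (size 1)  {r^3} (size 1)  {r^1, r^5} (size 2)  {r^2, r^4} (size 2)  {s, sr^2, ...} (size 3)  {sr, sr^3, ...} (size 3)
  chi_1 (triv)               1             1               1                    1                    1                        1                       
  chi_2 (sign: r->1, s->-1)  1             1               1                    1                    -1                       -1                      
  chi_3 (r->-1, s->1)        1             -1              -1                   1                    1                        -1                      
  chi_4 (r->-1, s->-1)       1             -1              -1                   1                    -1                       1                       
  chi_5 (2d, j=1)            2             -2              1                    -1                   0                        0                       
  chi_6 (2d, j=2)            2             2               -1                   -1                   0                        0                       

Spot check: chi_2 (sign: r->1, s->-1) on {e} = 1.

Argument: D_6 has order 2*6 = 12 with 6 conjugacy classes, hence 6 irreducibles. Sum of squared dims 1 + 1 + 1 + 1 + 4 + 4 = 12 = |G|. Linear characters come from the abelianisation; the 2-dimensional irreps have character r^k -> 2*cos(2*pi*j*k/6), reflections -> 0.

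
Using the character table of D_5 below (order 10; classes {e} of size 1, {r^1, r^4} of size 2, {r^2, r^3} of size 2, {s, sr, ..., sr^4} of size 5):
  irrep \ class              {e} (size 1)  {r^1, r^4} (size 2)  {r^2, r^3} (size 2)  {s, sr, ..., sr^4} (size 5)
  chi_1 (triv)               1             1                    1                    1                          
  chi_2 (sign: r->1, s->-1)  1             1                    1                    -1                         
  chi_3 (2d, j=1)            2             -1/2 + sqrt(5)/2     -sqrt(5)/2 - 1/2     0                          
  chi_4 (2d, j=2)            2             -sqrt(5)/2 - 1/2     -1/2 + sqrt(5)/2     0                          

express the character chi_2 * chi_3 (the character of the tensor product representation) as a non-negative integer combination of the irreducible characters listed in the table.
chi_2 tensor chi_3 = chi_3 (all other irreducibles have multiplicity 0).

Working: The character of a tensor product is the pointwise product (chi_2 * chi_3)(C) = chi_2(C) * chi_3(C):
  {e}: (1)*(2), {r^1, r^4}: (1)*(-1/2 + sqrt(5)/2), {r^2, r^3}: (1)*(-sqrt(5)/2 - 1/2), {s, sr, ..., sr^4}: (-1)*(0)
so (chi_2 * chi_3) takes values
  {e} -> 2, {r^1, r^4} -> -1/2 + sqrt(5)/2, {r^2, r^3} -> -sqrt(5)/2 - 1/2, {s, sr, ..., sr^4} -> 0.
Now take the inner product of this character with each irreducible chi from the table, <chi_2*chi_3, chi> = (1/10) sum_C |C| (chi_2*chi_3)(C) conj(chi(C)):
  <chi_2*chi_3, chi_1> = (1/10)[1*(2)*conj(1) + 2*(-1/2 + sqrt(5)/2)*conj(1) + 2*(-sqrt(5)/2 - 1/2)*conj(1) + 5*(0)*conj(1)]
      = (1/10)[(2) + (-1 + sqrt(5)) + (-sqrt(5) - 1) + (0)] = 0/10 = 0
  <chi_2*chi_3, chi_2> = (1/10)[1*(2)*conj(1) + 2*(-1/2 + sqrt(5)/2)*conj(1) + 2*(-sqrt(5)/2 - 1/2)*conj(1) + 5*(0)*conj(-1)]
      = (1/10)[(2) + (-1 + sqrt(5)) + (-sqrt(5) - 1) + (0)] = 0/10 = 0
  <chi_2*chi_3, chi_3> = (1/10)[1*(2)*conj(2) + 2*(-1/2 + sqrt(5)/2)*conj(-1/2 + sqrt(5)/2) + 2*(-sqrt(5)/2 - 1/2)*conj(-sqrt(5)/2 - 1/2) + 5*(0)*conj(0)]
      = (1/10)[(4) + (3 - sqrt(5)) + (sqrt(5) + 3) + (0)] = 10/10 = 1
  <chi_2*chi_3, chi_4> = (1/10)[1*(2)*conj(2) + 2*(-1/2 + sqrt(5)/2)*conj(-sqrt(5)/2 - 1/2) + 2*(-sqrt(5)/2 - 1/2)*conj(-1/2 + sqrt(5)/2) + 5*(0)*conj(0)]
      = (1/10)[(4) + (-2) + (-2) + (0)] = 0/10 = 0
Hence the multiplicities are chi_3: 1. Dimension check: dim(chi_2)*dim(chi_3) = 1*2 = 2 and sum (mult * dim) = 1*2 = 2.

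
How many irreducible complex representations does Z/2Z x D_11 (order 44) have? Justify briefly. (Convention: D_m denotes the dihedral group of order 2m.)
14

The number of irreducible complex representations of a finite group equals its number of conjugacy classes. For a direct product, #classes(G x H) = #classes(G) * #classes(H). Z/2Z has 2 classes (abelian), D_11 has 7 classes, so 2 * 7 = 14, so Z/2Z x D_11 (order 44) has exactly 14 irreducible complex representations.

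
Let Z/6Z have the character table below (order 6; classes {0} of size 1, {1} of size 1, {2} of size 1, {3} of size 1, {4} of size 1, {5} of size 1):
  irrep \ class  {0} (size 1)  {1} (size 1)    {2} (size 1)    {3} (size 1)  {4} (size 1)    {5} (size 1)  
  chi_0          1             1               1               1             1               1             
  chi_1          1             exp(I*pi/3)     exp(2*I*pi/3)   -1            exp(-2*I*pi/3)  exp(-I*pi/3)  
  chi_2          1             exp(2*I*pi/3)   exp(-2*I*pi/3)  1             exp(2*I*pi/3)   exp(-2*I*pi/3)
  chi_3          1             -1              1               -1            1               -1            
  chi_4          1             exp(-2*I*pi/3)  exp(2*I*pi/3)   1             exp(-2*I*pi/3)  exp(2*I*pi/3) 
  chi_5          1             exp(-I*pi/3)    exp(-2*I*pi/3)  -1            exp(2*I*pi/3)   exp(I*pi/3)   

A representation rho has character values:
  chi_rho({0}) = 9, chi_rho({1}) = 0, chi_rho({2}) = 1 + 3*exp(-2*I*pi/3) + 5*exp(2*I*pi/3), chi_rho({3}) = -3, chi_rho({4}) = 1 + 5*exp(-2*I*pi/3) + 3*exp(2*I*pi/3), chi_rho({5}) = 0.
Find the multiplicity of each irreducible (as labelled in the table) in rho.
Multiplicities: chi_0: 0, chi_1: 3, chi_2: 1, chi_3: 1, chi_4: 2, chi_5: 2.

Solution. Use <chi_rho, chi> = (1/|G|) sum_C |C| * chi_rho(C) * conj(chi(C)) with |G| = 6 for each irreducible chi in the table:
  <chi_rho, chi_0> = (1/6)[1*(9)*conj(1) + 1*(0)*conj(1) + 1*(1 + 3*exp(-2*I*pi/3) + 5*exp(2*I*pi/3))*conj(1) + 1*(-3)*conj(1) + 1*(1 + 5*exp(-2*I*pi/3) + 3*exp(2*I*pi/3))*conj(1) + 1*(0)*conj(1)]
      = (1/6)[(9) + (0) + (1 + 3*exp(-2*I*pi/3) + 5*exp(2*I*pi/3)) + (-3) + (1 + 5*exp(-2*I*pi/3) + 3*exp(2*I*pi/3)) + (0)] = 0/6 = 0
  <chi_rho, chi_1> = (1/6)[1*(9)*conj(1) + 1*(0)*conj(exp(I*pi/3)) + 1*(1 + 3*exp(-2*I*pi/3) + 5*exp(2*I*pi/3))*conj(exp(2*I*pi/3)) + 1*(-3)*conj(-1) + 1*(1 + 5*exp(-2*I*pi/3) + 3*exp(2*I*pi/3))*conj(exp(-2*I*pi/3)) + 1*(0)*conj(exp(-I*pi/3))]
      = (1/6)[(9) + (0) + (5 + exp(-2*I*pi/3) + 3*exp(2*I*pi/3)) + (3) + (5 + 3*exp(-2*I*pi/3) + exp(2*I*pi/3)) + (0)] = 18/6 = 3
  <chi_rho, chi_2> = (1/6)[1*(9)*conj(1) + 1*(0)*conj(exp(2*I*pi/3)) + 1*(1 + 3*exp(-2*I*pi/3) + 5*exp(2*I*pi/3))*conj(exp(-2*I*pi/3)) + 1*(-3)*conj(1) + 1*(1 + 5*exp(-2*I*pi/3) + 3*exp(2*I*pi/3))*conj(exp(2*I*pi/3)) + 1*(0)*conj(exp(-2*I*pi/3))]
      = (1/6)[(9) + (0) + (3 + 5*exp(-2*I*pi/3) + exp(2*I*pi/3)) + (-3) + (3 + exp(-2*I*pi/3) + 5*exp(2*I*pi/3)) + (0)] = 6/6 = 1
  <chi_rho, chi_3> = (1/6)[1*(9)*conj(1) + 1*(0)*conj(-1) + 1*(1 + 3*exp(-2*I*pi/3) + 5*exp(2*I*pi/3))*conj(1) + 1*(-3)*conj(-1) + 1*(1 + 5*exp(-2*I*pi/3) + 3*exp(2*I*pi/3))*conj(1) + 1*(0)*conj(-1)]
      = (1/6)[(9) + (0) + (1 + 3*exp(-2*I*pi/3) + 5*exp(2*I*pi/3)) + (3) + (1 + 5*exp(-2*I*pi/3) + 3*exp(2*I*pi/3)) + (0)] = 6/6 = 1
  <chi_rho, chi_4> = (1/6)[1*(9)*conj(1) + 1*(0)*conj(exp(-2*I*pi/3)) + 1*(1 + 3*exp(-2*I*pi/3) + 5*exp(2*I*pi/3))*conj(exp(2*I*pi/3)) + 1*(-3)*conj(1) + 1*(1 + 5*exp(-2*I*pi/3) + 3*exp(2*I*pi/3))*conj(exp(-2*I*pi/3)) + 1*(0)*conj(exp(2*I*pi/3))]
      = (1/6)[(9) + (0) + (5 + exp(-2*I*pi/3) + 3*exp(2*I*pi/3)) + (-3) + (5 + 3*exp(-2*I*pi/3) + exp(2*I*pi/3)) + (0)] = 12/6 = 2
  <chi_rho, chi_5> = (1/6)[1*(9)*conj(1) + 1*(0)*conj(exp(-I*pi/3)) + 1*(1 + 3*exp(-2*I*pi/3) + 5*exp(2*I*pi/3))*conj(exp(-2*I*pi/3)) + 1*(-3)*conj(-1) + 1*(1 + 5*exp(-2*I*pi/3) + 3*exp(2*I*pi/3))*conj(exp(2*I*pi/3)) + 1*(0)*conj(exp(I*pi/3))]
      = (1/6)[(9) + (0) + (3 + 5*exp(-2*I*pi/3) + exp(2*I*pi/3)) + (3) + (3 + exp(-2*I*pi/3) + 5*exp(2*I*pi/3)) + (0)] = 12/6 = 2
(Exp terms are combined using exp(i*s)*conj(exp(i*t)) = exp(i*(s-t)), and sums of them are collapsed using the identity that for every m > 1 the m distinct m-th roots of unity sum to 0, e.g. 1 + exp(2*I*pi/3) + exp(-2*I*pi/3) = 0.)
Dimension check: dim(rho) = sum (mult * dim) = 0*1 + 3*1 + 1*1 + 1*1 + 2*1 + 2*1 = 9 = chi_rho(e) = 9.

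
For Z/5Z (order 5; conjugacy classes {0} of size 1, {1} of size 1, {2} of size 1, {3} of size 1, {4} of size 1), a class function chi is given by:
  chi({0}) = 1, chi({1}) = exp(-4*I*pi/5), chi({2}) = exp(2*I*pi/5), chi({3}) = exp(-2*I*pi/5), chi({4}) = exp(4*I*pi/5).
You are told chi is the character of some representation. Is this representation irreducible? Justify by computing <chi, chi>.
Irreducible: <chi, chi> = 1.

<chi, chi> = (1/|G|) sum_C |C| * |chi(C)|^2 = (1/5)[1*|1|^2 + 1*|exp(-4*I*pi/5)|^2 + 1*|exp(2*I*pi/5)|^2 + 1*|exp(-2*I*pi/5)|^2 + 1*|exp(4*I*pi/5)|^2]
  = (1/5)[(1) + (1) + (1) + (1) + (1)] = 5/5 = 1.
(Exp terms are combined using exp(i*s)*conj(exp(i*t)) = exp(i*(s-t)), and sums of them are collapsed using the identity that for every m > 1 the m distinct m-th roots of unity sum to 0, e.g. 1 + exp(2*I*pi/3) + exp(-2*I*pi/3) = 0.)
A character is irreducible iff <chi, chi> = 1, so this representation is irreducible.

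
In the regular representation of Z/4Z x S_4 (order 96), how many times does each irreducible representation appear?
Each irreducible V_i of dimension d_i appears with multiplicity d_i, i.e. rho_reg = (direct sum over all irreducibles V_i) d_i V_i. The irreducible dimensions for Z/4Z x S_4 are 1, 1, 1, 1, 1, 1, 1, 1, 2, 2, 2, 2, 3, 3, 3, 3, 3, 3, 3, 3: 8 irreducibles of dimension 1, each with multiplicity 1; 4 irreducibles of dimension 2, each with multiplicity 2; 8 irreducibles of dimension 3, each with multiplicity 3. Total dimension 8*1*1 + 4*2*2 + 8*3*3 = 96 = |G|.

Solution. General theorem: in the regular representation of a finite group G, each irreducible appears with multiplicity equal to its dimension. Check: dim(rho_reg) = sum d_i^2 = 1 + 1 + 1 + 1 + 1 + 1 + 1 + 1 + 4 + 4 + 4 + 4 + 9 + 9 + 9 + 9 + 9 + 9 + 9 + 9 = 96 = |G|.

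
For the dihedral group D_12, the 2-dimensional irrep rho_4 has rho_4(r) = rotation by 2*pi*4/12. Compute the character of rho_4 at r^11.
chi_{rho_4}(r^11) = 2*cos(2*pi*4*11/12) = -1

Working: rho_4(r^11) is rotation by angle 2*pi*4*11/12, whose trace is 2*cos(2*pi*4*11/12) = -1.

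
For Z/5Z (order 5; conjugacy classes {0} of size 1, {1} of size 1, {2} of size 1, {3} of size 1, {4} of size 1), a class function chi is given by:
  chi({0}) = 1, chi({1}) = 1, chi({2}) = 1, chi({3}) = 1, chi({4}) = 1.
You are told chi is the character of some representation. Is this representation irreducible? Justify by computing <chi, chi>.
Irreducible: <chi, chi> = 1.

Details: <chi, chi> = (1/|G|) sum_C |C| * |chi(C)|^2 = (1/5)[1*|1|^2 + 1*|1|^2 + 1*|1|^2 + 1*|1|^2 + 1*|1|^2]
  = (1/5)[(1) + (1) + (1) + (1) + (1)] = 5/5 = 1.
(Exp terms are combined using exp(i*s)*conj(exp(i*t)) = exp(i*(s-t)), and sums of them are collapsed using the identity that for every m > 1 the m distinct m-th roots of unity sum to 0, e.g. 1 + exp(2*I*pi/3) + exp(-2*I*pi/3) = 0.)
A character is irreducible iff <chi, chi> = 1, so this representation is irreducible.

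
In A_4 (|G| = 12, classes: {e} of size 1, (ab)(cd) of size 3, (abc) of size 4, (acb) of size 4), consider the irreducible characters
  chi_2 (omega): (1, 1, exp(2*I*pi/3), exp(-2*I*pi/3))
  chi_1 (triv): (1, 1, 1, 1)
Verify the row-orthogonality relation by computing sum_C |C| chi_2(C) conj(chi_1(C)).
Sum = 0; so <chi_2, chi_1> = 0 (distinct irreducibles are orthogonal).

Justification: Compute term by term over conjugacy classes (|C| * chi_2(C) * conj(chi_1(C))):
  1*(1)*conj(1) + 3*(1)*conj(1) + 4*(exp(2*I*pi/3))*conj(1) + 4*(exp(-2*I*pi/3))*conj(1)
  = (1) + (3) + (4*exp(2*I*pi/3)) + (4*exp(-2*I*pi/3))
  = 0.
(Exp terms are combined using exp(i*s)*conj(exp(i*t)) = exp(i*(s-t)), and sums of them are collapsed using the identity that for every m > 1 the m distinct m-th roots of unity sum to 0, e.g. 1 + exp(2*I*pi/3) + exp(-2*I*pi/3) = 0.)
Dividing by |G| = 12 gives 0/12 = 0, matching the row-orthogonality relation <chi_2, chi_1> = [chi_2 = chi_1].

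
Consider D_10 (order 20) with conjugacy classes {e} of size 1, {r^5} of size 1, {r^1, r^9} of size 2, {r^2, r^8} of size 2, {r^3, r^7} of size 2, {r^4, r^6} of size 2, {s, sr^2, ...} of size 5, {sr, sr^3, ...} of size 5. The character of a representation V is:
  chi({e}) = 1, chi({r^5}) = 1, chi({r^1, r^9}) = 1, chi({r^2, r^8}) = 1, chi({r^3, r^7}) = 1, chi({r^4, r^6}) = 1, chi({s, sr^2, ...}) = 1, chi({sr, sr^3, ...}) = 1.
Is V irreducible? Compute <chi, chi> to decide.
Irreducible: <chi, chi> = 1.

Details: <chi, chi> = (1/|G|) sum_C |C| * |chi(C)|^2 = (1/20)[1*|1|^2 + 1*|1|^2 + 2*|1|^2 + 2*|1|^2 + 2*|1|^2 + 2*|1|^2 + 5*|1|^2 + 5*|1|^2]
  = (1/20)[(1) + (1) + (2) + (2) + (2) + (2) + (5) + (5)] = 20/20 = 1.
A character is irreducible iff <chi, chi> = 1, so this representation is irreducible.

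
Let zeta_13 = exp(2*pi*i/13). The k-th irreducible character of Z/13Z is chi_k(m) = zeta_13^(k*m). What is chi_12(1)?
chi_12(1) = zeta_13^12 = exp(-2*I*pi/13)

Derivation: chi_12(1) = zeta_13^(12*1) = zeta_13^12. Since zeta_13^13 = 1, this equals zeta_13^12 = exp(2*pi*i*12/13) = exp(-2*I*pi/13).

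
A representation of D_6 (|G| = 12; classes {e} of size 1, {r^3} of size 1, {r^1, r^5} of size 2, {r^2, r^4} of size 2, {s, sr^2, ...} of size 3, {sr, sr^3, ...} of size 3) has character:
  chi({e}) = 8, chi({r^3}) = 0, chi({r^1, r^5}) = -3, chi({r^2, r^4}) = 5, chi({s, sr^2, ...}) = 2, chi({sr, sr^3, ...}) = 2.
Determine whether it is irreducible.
Not irreducible (reducible): <chi, chi> = 13 > 1.

Working: <chi, chi> = (1/|G|) sum_C |C| * |chi(C)|^2 = (1/12)[1*|8|^2 + 1*|0|^2 + 2*|-3|^2 + 2*|5|^2 + 3*|2|^2 + 3*|2|^2]
  = (1/12)[(64) + (0) + (18) + (50) + (12) + (12)] = 156/12 = 13.
A character is irreducible iff <chi, chi> = 1, so this representation is reducible.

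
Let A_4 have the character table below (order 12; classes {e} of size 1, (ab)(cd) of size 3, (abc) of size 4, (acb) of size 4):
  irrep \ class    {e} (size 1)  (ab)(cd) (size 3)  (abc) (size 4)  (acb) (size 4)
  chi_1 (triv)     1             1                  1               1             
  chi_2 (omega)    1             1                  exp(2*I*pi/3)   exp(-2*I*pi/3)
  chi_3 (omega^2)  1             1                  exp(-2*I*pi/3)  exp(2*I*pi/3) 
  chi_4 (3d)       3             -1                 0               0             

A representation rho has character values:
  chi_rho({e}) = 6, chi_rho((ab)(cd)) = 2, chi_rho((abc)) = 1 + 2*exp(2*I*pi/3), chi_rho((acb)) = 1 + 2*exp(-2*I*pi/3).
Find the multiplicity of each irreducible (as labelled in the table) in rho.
Multiplicities: chi_1: 1, chi_2: 2, chi_3: 0, chi_4: 1.

Solution. Use <chi_rho, chi> = (1/|G|) sum_C |C| * chi_rho(C) * conj(chi(C)) with |G| = 12 for each irreducible chi in the table:
  <chi_rho, chi_1> = (1/12)[1*(6)*conj(1) + 3*(2)*conj(1) + 4*(1 + 2*exp(2*I*pi/3))*conj(1) + 4*(1 + 2*exp(-2*I*pi/3))*conj(1)]
      = (1/12)[(6) + (6) + (4 + 8*exp(2*I*pi/3)) + (4 + 8*exp(-2*I*pi/3))] = 12/12 = 1
  <chi_rho, chi_2> = (1/12)[1*(6)*conj(1) + 3*(2)*conj(1) + 4*(1 + 2*exp(2*I*pi/3))*conj(exp(2*I*pi/3)) + 4*(1 + 2*exp(-2*I*pi/3))*conj(exp(-2*I*pi/3))]
      = (1/12)[(6) + (6) + (8 + 4*exp(-2*I*pi/3)) + (8 + 4*exp(2*I*pi/3))] = 24/12 = 2
  <chi_rho, chi_3> = (1/12)[1*(6)*conj(1) + 3*(2)*conj(1) + 4*(1 + 2*exp(2*I*pi/3))*conj(exp(-2*I*pi/3)) + 4*(1 + 2*exp(-2*I*pi/3))*conj(exp(2*I*pi/3))]
      = (1/12)[(6) + (6) + (8*exp(-2*I*pi/3) + 4*exp(2*I*pi/3)) + (4*exp(-2*I*pi/3) + 8*exp(2*I*pi/3))] = 0/12 = 0
  <chi_rho, chi_4> = (1/12)[1*(6)*conj(3) + 3*(2)*conj(-1) + 4*(1 + 2*exp(2*I*pi/3))*conj(0) + 4*(1 + 2*exp(-2*I*pi/3))*conj(0)]
      = (1/12)[(18) + (-6) + (0) + (0)] = 12/12 = 1
(Exp terms are combined using exp(i*s)*conj(exp(i*t)) = exp(i*(s-t)), and sums of them are collapsed using the identity that for every m > 1 the m distinct m-th roots of unity sum to 0, e.g. 1 + exp(2*I*pi/3) + exp(-2*I*pi/3) = 0.)
Dimension check: dim(rho) = sum (mult * dim) = 1*1 + 2*1 + 0*1 + 1*3 = 6 = chi_rho(e) = 6.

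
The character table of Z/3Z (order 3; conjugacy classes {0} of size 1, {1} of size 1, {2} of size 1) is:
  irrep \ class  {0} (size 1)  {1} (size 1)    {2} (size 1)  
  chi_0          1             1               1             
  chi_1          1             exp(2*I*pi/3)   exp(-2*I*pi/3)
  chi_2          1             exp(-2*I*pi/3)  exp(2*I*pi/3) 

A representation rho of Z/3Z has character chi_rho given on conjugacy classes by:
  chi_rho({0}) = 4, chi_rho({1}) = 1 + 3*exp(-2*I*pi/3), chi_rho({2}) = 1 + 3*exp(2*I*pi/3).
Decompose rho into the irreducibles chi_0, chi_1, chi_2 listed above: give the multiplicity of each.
Multiplicities: chi_0: 1, chi_1: 0, chi_2: 3.

Proof sketch: Use <chi_rho, chi> = (1/|G|) sum_C |C| * chi_rho(C) * conj(chi(C)) with |G| = 3 for each irreducible chi in the table:
  <chi_rho, chi_0> = (1/3)[1*(4)*conj(1) + 1*(1 + 3*exp(-2*I*pi/3))*conj(1) + 1*(1 + 3*exp(2*I*pi/3))*conj(1)]
      = (1/3)[(4) + (1 + 3*exp(-2*I*pi/3)) + (1 + 3*exp(2*I*pi/3))] = 3/3 = 1
  <chi_rho, chi_1> = (1/3)[1*(4)*conj(1) + 1*(1 + 3*exp(-2*I*pi/3))*conj(exp(2*I*pi/3)) + 1*(1 + 3*exp(2*I*pi/3))*conj(exp(-2*I*pi/3))]
      = (1/3)[(4) + (exp(-2*I*pi/3) + 3*exp(2*I*pi/3)) + (3*exp(-2*I*pi/3) + exp(2*I*pi/3))] = 0/3 = 0
  <chi_rho, chi_2> = (1/3)[1*(4)*conj(1) + 1*(1 + 3*exp(-2*I*pi/3))*conj(exp(-2*I*pi/3)) + 1*(1 + 3*exp(2*I*pi/3))*conj(exp(2*I*pi/3))]
      = (1/3)[(4) + (3 + exp(2*I*pi/3)) + (3 + exp(-2*I*pi/3))] = 9/3 = 3
(Exp terms are combined using exp(i*s)*conj(exp(i*t)) = exp(i*(s-t)), and sums of them are collapsed using the identity that for every m > 1 the m distinct m-th roots of unity sum to 0, e.g. 1 + exp(2*I*pi/3) + exp(-2*I*pi/3) = 0.)
Dimension check: dim(rho) = sum (mult * dim) = 1*1 + 0*1 + 3*1 = 4 = chi_rho(e) = 4.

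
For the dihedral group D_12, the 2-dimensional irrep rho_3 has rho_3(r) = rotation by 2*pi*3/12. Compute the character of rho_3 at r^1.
chi_{rho_3}(r^1) = 2*cos(2*pi*3*1/12) = 0

Working: rho_3(r^1) is rotation by angle 2*pi*3*1/12, whose trace is 2*cos(2*pi*3*1/12) = 0.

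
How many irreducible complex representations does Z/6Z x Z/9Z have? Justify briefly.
54

Solution. The number of irreducible complex representations of a finite group equals its number of conjugacy classes. Z/6Z x Z/9Z is abelian of order 54, so every element is its own conjugacy class: 54 classes, so Z/6Z x Z/9Z (order 54) has exactly 54 irreducible complex representations.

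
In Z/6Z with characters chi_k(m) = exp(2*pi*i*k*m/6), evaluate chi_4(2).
chi_4(2) = zeta_6^8 = exp(2*I*pi/3)

Why: chi_4(2) = zeta_6^(4*2) = zeta_6^8. Since zeta_6^6 = 1, this equals zeta_6^2 = exp(2*pi*i*2/6) = exp(2*I*pi/3).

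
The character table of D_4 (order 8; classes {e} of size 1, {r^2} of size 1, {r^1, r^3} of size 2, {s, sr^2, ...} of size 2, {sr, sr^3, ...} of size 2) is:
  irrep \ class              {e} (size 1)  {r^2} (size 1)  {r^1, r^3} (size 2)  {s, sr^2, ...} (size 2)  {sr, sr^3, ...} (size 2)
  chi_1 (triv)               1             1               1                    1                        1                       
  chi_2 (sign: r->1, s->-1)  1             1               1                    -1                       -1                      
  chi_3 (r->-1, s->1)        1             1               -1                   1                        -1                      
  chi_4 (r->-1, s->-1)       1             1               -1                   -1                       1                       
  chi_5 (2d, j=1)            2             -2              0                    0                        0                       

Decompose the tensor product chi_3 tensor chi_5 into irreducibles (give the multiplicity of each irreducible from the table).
chi_3 tensor chi_5 = chi_5 (all other irreducibles have multiplicity 0).

Derivation: The character of a tensor product is the pointwise product (chi_3 * chi_5)(C) = chi_3(C) * chi_5(C):
  {e}: (1)*(2), {r^2}: (1)*(-2), {r^1, r^3}: (-1)*(0), {s, sr^2, ...}: (1)*(0), {sr, sr^3, ...}: (-1)*(0)
so (chi_3 * chi_5) takes values
  {e} -> 2, {r^2} -> -2, {r^1, r^3} -> 0, {s, sr^2, ...} -> 0, {sr, sr^3, ...} -> 0.
Now take the inner product of this character with each irreducible chi from the table, <chi_3*chi_5, chi> = (1/8) sum_C |C| (chi_3*chi_5)(C) conj(chi(C)):
  <chi_3*chi_5, chi_1> = (1/8)[1*(2)*conj(1) + 1*(-2)*conj(1) + 2*(0)*conj(1) + 2*(0)*conj(1) + 2*(0)*conj(1)]
      = (1/8)[(2) + (-2) + (0) + (0) + (0)] = 0/8 = 0
  <chi_3*chi_5, chi_2> = (1/8)[1*(2)*conj(1) + 1*(-2)*conj(1) + 2*(0)*conj(1) + 2*(0)*conj(-1) + 2*(0)*conj(-1)]
      = (1/8)[(2) + (-2) + (0) + (0) + (0)] = 0/8 = 0
  <chi_3*chi_5, chi_3> = (1/8)[1*(2)*conj(1) + 1*(-2)*conj(1) + 2*(0)*conj(-1) + 2*(0)*conj(1) + 2*(0)*conj(-1)]
      = (1/8)[(2) + (-2) + (0) + (0) + (0)] = 0/8 = 0
  <chi_3*chi_5, chi_4> = (1/8)[1*(2)*conj(1) + 1*(-2)*conj(1) + 2*(0)*conj(-1) + 2*(0)*conj(-1) + 2*(0)*conj(1)]
      = (1/8)[(2) + (-2) + (0) + (0) + (0)] = 0/8 = 0
  <chi_3*chi_5, chi_5> = (1/8)[1*(2)*conj(2) + 1*(-2)*conj(-2) + 2*(0)*conj(0) + 2*(0)*conj(0) + 2*(0)*conj(0)]
      = (1/8)[(4) + (4) + (0) + (0) + (0)] = 8/8 = 1
Hence the multiplicities are chi_5: 1. Dimension check: dim(chi_3)*dim(chi_5) = 1*2 = 2 and sum (mult * dim) = 1*2 = 2.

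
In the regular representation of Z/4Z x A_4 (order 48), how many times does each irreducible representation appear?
Each irreducible V_i of dimension d_i appears with multiplicity d_i, i.e. rho_reg = (direct sum over all irreducibles V_i) d_i V_i. The irreducible dimensions for Z/4Z x A_4 are 1, 1, 1, 1, 1, 1, 1, 1, 1, 1, 1, 1, 3, 3, 3, 3: 12 irreducibles of dimension 1, each with multiplicity 1; 4 irreducibles of dimension 3, each with multiplicity 3. Total dimension 12*1*1 + 4*3*3 = 48 = |G|.

Proof sketch: General theorem: in the regular representation of a finite group G, each irreducible appears with multiplicity equal to its dimension. Check: dim(rho_reg) = sum d_i^2 = 1 + 1 + 1 + 1 + 1 + 1 + 1 + 1 + 1 + 1 + 1 + 1 + 9 + 9 + 9 + 9 = 48 = |G|.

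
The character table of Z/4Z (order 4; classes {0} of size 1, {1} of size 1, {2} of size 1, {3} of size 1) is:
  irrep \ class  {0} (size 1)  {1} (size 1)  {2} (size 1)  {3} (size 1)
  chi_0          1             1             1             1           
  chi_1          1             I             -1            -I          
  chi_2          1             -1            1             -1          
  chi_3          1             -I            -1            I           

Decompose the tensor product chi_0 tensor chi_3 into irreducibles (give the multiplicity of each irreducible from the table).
chi_0 tensor chi_3 = chi_3 (all other irreducibles have multiplicity 0).

Derivation: The character of a tensor product is the pointwise product (chi_0 * chi_3)(C) = chi_0(C) * chi_3(C):
  {0}: (1)*(1), {1}: (1)*(-I), {2}: (1)*(-1), {3}: (1)*(I)
so (chi_0 * chi_3) takes values
  {0} -> 1, {1} -> -I, {2} -> -1, {3} -> I.
Now take the inner product of this character with each irreducible chi from the table, <chi_0*chi_3, chi> = (1/4) sum_C |C| (chi_0*chi_3)(C) conj(chi(C)):
  <chi_0*chi_3, chi_0> = (1/4)[1*(1)*conj(1) + 1*(-I)*conj(1) + 1*(-1)*conj(1) + 1*(I)*conj(1)]
      = (1/4)[(1) + (-I) + (-1) + (I)] = 0/4 = 0
  <chi_0*chi_3, chi_1> = (1/4)[1*(1)*conj(1) + 1*(-I)*conj(I) + 1*(-1)*conj(-1) + 1*(I)*conj(-I)]
      = (1/4)[(1) + (-1) + (1) + (-1)] = 0/4 = 0
  <chi_0*chi_3, chi_2> = (1/4)[1*(1)*conj(1) + 1*(-I)*conj(-1) + 1*(-1)*conj(1) + 1*(I)*conj(-1)]
      = (1/4)[(1) + (I) + (-1) + (-I)] = 0/4 = 0
  <chi_0*chi_3, chi_3> = (1/4)[1*(1)*conj(1) + 1*(-I)*conj(-I) + 1*(-1)*conj(-1) + 1*(I)*conj(I)]
      = (1/4)[(1) + (1) + (1) + (1)] = 4/4 = 1
(Exp terms are combined using exp(i*s)*conj(exp(i*t)) = exp(i*(s-t)), and sums of them are collapsed using the identity that for every m > 1 the m distinct m-th roots of unity sum to 0, e.g. 1 + exp(2*I*pi/3) + exp(-2*I*pi/3) = 0.)
Hence the multiplicities are chi_3: 1. Dimension check: dim(chi_0)*dim(chi_3) = 1*1 = 1 and sum (mult * dim) = 1*1 = 1.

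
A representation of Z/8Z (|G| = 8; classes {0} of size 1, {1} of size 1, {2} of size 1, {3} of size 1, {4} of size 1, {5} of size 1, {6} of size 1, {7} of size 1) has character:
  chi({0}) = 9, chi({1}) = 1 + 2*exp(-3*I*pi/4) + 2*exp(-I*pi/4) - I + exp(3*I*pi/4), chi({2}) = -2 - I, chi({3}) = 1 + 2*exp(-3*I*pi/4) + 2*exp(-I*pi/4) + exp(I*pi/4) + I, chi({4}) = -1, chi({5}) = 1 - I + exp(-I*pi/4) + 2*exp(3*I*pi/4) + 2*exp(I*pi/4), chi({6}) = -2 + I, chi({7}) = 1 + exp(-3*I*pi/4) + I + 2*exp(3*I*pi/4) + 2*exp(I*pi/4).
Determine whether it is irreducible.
Not irreducible (reducible): <chi, chi> = 15 > 1.

Justification: <chi, chi> = (1/|G|) sum_C |C| * |chi(C)|^2 = (1/8)[1*|9|^2 + 1*|1 + 2*exp(-3*I*pi/4) + 2*exp(-I*pi/4) - I + exp(3*I*pi/4)|^2 + 1*|-2 - I|^2 + 1*|1 + 2*exp(-3*I*pi/4) + 2*exp(-I*pi/4) + exp(I*pi/4) + I|^2 + 1*|-1|^2 + 1*|1 - I + exp(-I*pi/4) + 2*exp(3*I*pi/4) + 2*exp(I*pi/4)|^2 + 1*|-2 + I|^2 + 1*|1 + exp(-3*I*pi/4) + I + 2*exp(3*I*pi/4) + 2*exp(I*pi/4)|^2]
  = (1/8)[(81) + (7 + 3*exp(-I*pi/4) + 2*exp(-3*I*pi/4) + exp(3*I*pi/4) + 4*exp(I*pi/4)) + (5) + (7 + 4*exp(-3*I*pi/4) + exp(-I*pi/4) + 2*exp(I*pi/4) + 3*exp(3*I*pi/4)) + (1) + (7 + 4*exp(-3*I*pi/4) + exp(-I*pi/4) + 2*exp(I*pi/4) + 3*exp(3*I*pi/4)) + (5) + (7 + 3*exp(-I*pi/4) + 2*exp(-3*I*pi/4) + exp(3*I*pi/4) + 4*exp(I*pi/4))] = 120/8 = 15.
(Exp terms are combined using exp(i*s)*conj(exp(i*t)) = exp(i*(s-t)), and sums of them are collapsed using the identity that for every m > 1 the m distinct m-th roots of unity sum to 0, e.g. 1 + exp(2*I*pi/3) + exp(-2*I*pi/3) = 0.)
A character is irreducible iff <chi, chi> = 1, so this representation is reducible.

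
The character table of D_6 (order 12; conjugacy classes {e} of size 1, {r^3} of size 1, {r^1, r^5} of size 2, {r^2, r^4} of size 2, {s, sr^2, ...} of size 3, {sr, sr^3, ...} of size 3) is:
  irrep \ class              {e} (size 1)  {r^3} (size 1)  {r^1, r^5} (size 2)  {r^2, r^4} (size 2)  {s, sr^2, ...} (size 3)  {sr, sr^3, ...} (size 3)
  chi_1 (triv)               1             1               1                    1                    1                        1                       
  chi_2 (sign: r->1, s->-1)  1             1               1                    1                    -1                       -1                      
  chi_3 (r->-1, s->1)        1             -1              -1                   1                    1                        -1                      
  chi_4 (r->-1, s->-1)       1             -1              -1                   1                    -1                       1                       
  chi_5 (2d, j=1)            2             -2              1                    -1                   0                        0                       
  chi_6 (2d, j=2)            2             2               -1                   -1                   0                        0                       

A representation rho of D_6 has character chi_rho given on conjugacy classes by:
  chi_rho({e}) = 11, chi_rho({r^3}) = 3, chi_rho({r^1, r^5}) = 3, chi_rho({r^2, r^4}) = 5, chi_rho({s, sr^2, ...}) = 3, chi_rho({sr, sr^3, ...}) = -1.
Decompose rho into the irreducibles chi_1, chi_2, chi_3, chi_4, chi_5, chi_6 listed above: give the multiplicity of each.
Multiplicities: chi_1: 3, chi_2: 2, chi_3: 2, chi_4: 0, chi_5: 1, chi_6: 1.

Reasoning: Use <chi_rho, chi> = (1/|G|) sum_C |C| * chi_rho(C) * conj(chi(C)) with |G| = 12 for each irreducible chi in the table:
  <chi_rho, chi_1> = (1/12)[1*(11)*conj(1) + 1*(3)*conj(1) + 2*(3)*conj(1) + 2*(5)*conj(1) + 3*(3)*conj(1) + 3*(-1)*conj(1)]
      = (1/12)[(11) + (3) + (6) + (10) + (9) + (-3)] = 36/12 = 3
  <chi_rho, chi_2> = (1/12)[1*(11)*conj(1) + 1*(3)*conj(1) + 2*(3)*conj(1) + 2*(5)*conj(1) + 3*(3)*conj(-1) + 3*(-1)*conj(-1)]
      = (1/12)[(11) + (3) + (6) + (10) + (-9) + (3)] = 24/12 = 2
  <chi_rho, chi_3> = (1/12)[1*(11)*conj(1) + 1*(3)*conj(-1) + 2*(3)*conj(-1) + 2*(5)*conj(1) + 3*(3)*conj(1) + 3*(-1)*conj(-1)]
      = (1/12)[(11) + (-3) + (-6) + (10) + (9) + (3)] = 24/12 = 2
  <chi_rho, chi_4> = (1/12)[1*(11)*conj(1) + 1*(3)*conj(-1) + 2*(3)*conj(-1) + 2*(5)*conj(1) + 3*(3)*conj(-1) + 3*(-1)*conj(1)]
      = (1/12)[(11) + (-3) + (-6) + (10) + (-9) + (-3)] = 0/12 = 0
  <chi_rho, chi_5> = (1/12)[1*(11)*conj(2) + 1*(3)*conj(-2) + 2*(3)*conj(1) + 2*(5)*conj(-1) + 3*(3)*conj(0) + 3*(-1)*conj(0)]
      = (1/12)[(22) + (-6) + (6) + (-10) + (0) + (0)] = 12/12 = 1
  <chi_rho, chi_6> = (1/12)[1*(11)*conj(2) + 1*(3)*conj(2) + 2*(3)*conj(-1) + 2*(5)*conj(-1) + 3*(3)*conj(0) + 3*(-1)*conj(0)]
      = (1/12)[(22) + (6) + (-6) + (-10) + (0) + (0)] = 12/12 = 1
Dimension check: dim(rho) = sum (mult * dim) = 3*1 + 2*1 + 2*1 + 0*1 + 1*2 + 1*2 = 11 = chi_rho(e) = 11.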